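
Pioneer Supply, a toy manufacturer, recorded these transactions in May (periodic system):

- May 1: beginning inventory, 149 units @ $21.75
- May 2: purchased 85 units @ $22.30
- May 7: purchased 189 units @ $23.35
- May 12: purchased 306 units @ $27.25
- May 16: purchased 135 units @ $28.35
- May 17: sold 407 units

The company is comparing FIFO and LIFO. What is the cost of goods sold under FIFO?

FIFO COGS: 149 @ $21.75 + 85 @ $22.30 + 173 @ $23.35 = $9,175.80
LIFO COGS: 135 @ $28.35 + 272 @ $27.25 = $11,239.25

COGS = $9,175.80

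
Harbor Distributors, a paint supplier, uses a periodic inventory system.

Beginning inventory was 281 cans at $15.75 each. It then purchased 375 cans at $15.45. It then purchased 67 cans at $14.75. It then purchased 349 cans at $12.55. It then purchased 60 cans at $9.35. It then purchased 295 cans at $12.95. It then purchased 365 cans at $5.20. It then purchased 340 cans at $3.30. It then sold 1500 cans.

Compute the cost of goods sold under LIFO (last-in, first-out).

Sale 1 (1500) [LIFO — newest first]: 340 @ $3.30 + 365 @ $5.20 + 295 @ $12.95 + 60 @ $9.35 + 349 @ $12.55 + 67 @ $14.75 + 24 @ $15.45 = $13,140.25
Ending inventory: 281 @ $15.75 + 351 @ $15.45 = $9,848.70
Check: goods available $22,988.95 = COGS $13,140.25 + ending $9,848.70

COGS = $13,140.25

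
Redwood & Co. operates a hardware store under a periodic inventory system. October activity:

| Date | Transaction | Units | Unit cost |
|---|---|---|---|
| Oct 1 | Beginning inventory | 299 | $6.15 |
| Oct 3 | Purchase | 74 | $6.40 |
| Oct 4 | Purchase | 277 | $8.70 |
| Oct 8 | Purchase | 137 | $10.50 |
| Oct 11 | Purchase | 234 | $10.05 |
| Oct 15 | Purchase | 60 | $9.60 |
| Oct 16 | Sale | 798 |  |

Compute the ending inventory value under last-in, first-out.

Ending inventory = $1,740.45

Oct 16, 798 sold [LIFO — newest first]: 60 @ $9.60 + 234 @ $10.05 + 137 @ $10.50 + 277 @ $8.70 + 74 @ $6.40 + 16 @ $6.15 = $7,348.10
Ending inventory: 283 @ $6.15 = $1,740.45
Check: goods available $9,088.55 = COGS $7,348.10 + ending $1,740.45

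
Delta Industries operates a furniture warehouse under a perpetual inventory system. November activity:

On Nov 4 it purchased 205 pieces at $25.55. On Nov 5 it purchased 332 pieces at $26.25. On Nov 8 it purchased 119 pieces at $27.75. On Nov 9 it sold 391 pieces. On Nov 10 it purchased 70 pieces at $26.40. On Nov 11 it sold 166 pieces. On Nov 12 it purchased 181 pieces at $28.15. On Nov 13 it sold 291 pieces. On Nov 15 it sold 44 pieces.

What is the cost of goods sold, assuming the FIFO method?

Nov 9, 391 sold [FIFO — oldest first]: 205 @ $25.55 + 186 @ $26.25 = $10,120.25
Nov 11, 166 sold [FIFO — oldest first]: 146 @ $26.25 + 20 @ $27.75 = $4,387.50
Nov 13, 291 sold [FIFO — oldest first]: 99 @ $27.75 + 70 @ $26.40 + 122 @ $28.15 = $8,029.55
Nov 15, 44 sold [FIFO — oldest first]: 44 @ $28.15 = $1,238.60
Total COGS = $10,120.25 + $4,387.50 + $8,029.55 + $1,238.60 = $23,775.90
Ending inventory: 15 @ $28.15 = $422.25
Check: goods available $24,198.15 = COGS $23,775.90 + ending $422.25

COGS = $23,775.90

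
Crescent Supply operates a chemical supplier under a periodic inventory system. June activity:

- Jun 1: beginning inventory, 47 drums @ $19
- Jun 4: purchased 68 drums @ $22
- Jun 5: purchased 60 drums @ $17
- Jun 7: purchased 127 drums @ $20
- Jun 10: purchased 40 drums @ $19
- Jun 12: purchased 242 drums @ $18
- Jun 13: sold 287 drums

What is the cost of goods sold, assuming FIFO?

Jun 13, 287 sold [FIFO — oldest first]: 47 @ $19 + 68 @ $22 + 60 @ $17 + 112 @ $20 = $5,649
Ending inventory: 15 @ $20 + 40 @ $19 + 242 @ $18 = $5,416

COGS = $5,649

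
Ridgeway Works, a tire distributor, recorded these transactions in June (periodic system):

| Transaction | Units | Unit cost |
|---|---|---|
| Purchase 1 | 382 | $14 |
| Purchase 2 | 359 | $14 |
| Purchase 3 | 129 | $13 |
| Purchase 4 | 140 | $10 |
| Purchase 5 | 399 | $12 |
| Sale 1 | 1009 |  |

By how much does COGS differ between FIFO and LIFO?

$802

FIFO COGS: 382 @ $14 + 359 @ $14 + 129 @ $13 + 139 @ $10 = $13,441
LIFO COGS: 399 @ $12 + 140 @ $10 + 129 @ $13 + 341 @ $14 = $12,639
Difference = |$13,441 − $12,639| = $802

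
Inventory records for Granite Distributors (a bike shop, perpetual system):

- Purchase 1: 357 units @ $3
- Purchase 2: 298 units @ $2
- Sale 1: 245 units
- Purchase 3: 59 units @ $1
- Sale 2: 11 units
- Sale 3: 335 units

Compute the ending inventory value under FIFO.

Ending inventory = $187

Sale 1 (245) [FIFO — oldest first]: 245 @ $3 = $735
Sale 2 (11) [FIFO — oldest first]: 11 @ $3 = $33
Sale 3 (335) [FIFO — oldest first]: 101 @ $3 + 234 @ $2 = $771
Total COGS = $735 + $33 + $771 = $1,539
Ending inventory: 64 @ $2 + 59 @ $1 = $187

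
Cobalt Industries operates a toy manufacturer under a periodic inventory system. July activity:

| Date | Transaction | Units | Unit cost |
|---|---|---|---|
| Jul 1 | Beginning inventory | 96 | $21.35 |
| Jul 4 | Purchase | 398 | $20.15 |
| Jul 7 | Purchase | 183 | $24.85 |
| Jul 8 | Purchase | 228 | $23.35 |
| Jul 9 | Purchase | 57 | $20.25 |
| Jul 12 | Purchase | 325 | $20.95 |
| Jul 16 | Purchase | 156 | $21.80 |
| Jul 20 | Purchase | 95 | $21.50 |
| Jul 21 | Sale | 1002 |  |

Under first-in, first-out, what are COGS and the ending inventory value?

Jul 21, 1002 sold [FIFO — oldest first]: 96 @ $21.35 + 398 @ $20.15 + 183 @ $24.85 + 228 @ $23.35 + 57 @ $20.25 + 40 @ $20.95 = $21,932.90
Ending inventory: 285 @ $20.95 + 156 @ $21.80 + 95 @ $21.50 = $11,414.05
Check: goods available $33,346.95 = COGS $21,932.90 + ending $11,414.05

COGS = $21,932.90; ending inventory = $11,414.05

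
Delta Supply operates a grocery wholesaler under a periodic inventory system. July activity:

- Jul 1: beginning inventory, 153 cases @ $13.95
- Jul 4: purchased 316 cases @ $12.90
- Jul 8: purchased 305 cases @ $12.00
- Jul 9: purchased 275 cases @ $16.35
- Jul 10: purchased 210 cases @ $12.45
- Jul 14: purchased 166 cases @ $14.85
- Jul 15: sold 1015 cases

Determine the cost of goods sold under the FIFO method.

Jul 15, 1015 sold [FIFO — oldest first]: 153 @ $13.95 + 316 @ $12.90 + 305 @ $12.00 + 241 @ $16.35 = $13,811.10
Ending inventory: 34 @ $16.35 + 210 @ $12.45 + 166 @ $14.85 = $5,635.50
Check: goods available $19,446.60 = COGS $13,811.10 + ending $5,635.50

COGS = $13,811.10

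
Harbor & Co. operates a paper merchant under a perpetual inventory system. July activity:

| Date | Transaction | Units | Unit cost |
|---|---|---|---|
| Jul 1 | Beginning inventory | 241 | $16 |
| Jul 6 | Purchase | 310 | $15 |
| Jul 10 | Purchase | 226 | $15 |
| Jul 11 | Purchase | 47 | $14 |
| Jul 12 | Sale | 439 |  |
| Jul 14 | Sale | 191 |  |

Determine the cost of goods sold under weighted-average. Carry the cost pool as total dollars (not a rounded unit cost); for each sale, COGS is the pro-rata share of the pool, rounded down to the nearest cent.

COGS = $9,598.32

After Jul 1: 241 on hand, pool $3,856.00 (≈ $16.0000 each)
After Jul 6: 551 on hand, pool $8,506.00 (≈ $15.4374 each)
After Jul 10: 777 on hand, pool $11,896.00 (≈ $15.3102 each)
After Jul 11: 824 on hand, pool $12,554.00 (≈ $15.2354 each)
Jul 12, sell 439: 439/824 × $12,554.00 → $6,688.35
Jul 14, sell 191: 191/385 × $5,865.65 → $2,909.97
Total COGS = $6,688.35 + $2,909.97 = $9,598.32
Ending inventory (cost pool remaining) = $2,955.68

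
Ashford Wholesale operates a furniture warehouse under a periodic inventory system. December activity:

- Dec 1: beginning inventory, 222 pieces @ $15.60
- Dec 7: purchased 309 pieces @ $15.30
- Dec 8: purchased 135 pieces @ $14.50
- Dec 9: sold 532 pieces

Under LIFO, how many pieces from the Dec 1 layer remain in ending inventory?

Dec 9, 532 sold [LIFO — newest first]: 135 @ $14.50 + 309 @ $15.30 + 88 @ $15.60 = $8,058.00
Ending inventory: 134 @ $15.60 = $2,090.40

134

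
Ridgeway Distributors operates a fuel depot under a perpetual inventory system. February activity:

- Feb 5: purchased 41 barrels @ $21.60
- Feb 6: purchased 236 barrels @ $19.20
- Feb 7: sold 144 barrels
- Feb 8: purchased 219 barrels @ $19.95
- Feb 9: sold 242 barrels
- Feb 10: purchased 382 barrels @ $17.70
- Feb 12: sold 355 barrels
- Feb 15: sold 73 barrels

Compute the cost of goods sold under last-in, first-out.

COGS = $15,220.05

Feb 7, 144 sold [LIFO — newest first]: 144 @ $19.20 = $2,764.80
Feb 9, 242 sold [LIFO — newest first]: 219 @ $19.95 + 23 @ $19.20 = $4,810.65
Feb 12, 355 sold [LIFO — newest first]: 355 @ $17.70 = $6,283.50
Feb 15, 73 sold [LIFO — newest first]: 27 @ $17.70 + 46 @ $19.20 = $1,361.10
Total COGS = $2,764.80 + $4,810.65 + $6,283.50 + $1,361.10 = $15,220.05
Ending inventory: 41 @ $21.60 + 23 @ $19.20 = $1,327.20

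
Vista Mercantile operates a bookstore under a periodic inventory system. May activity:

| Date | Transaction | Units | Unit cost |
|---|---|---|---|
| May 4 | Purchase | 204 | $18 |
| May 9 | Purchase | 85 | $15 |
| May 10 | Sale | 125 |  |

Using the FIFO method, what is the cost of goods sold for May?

COGS = $2,250

May 10, 125 sold [FIFO — oldest first]: 125 @ $18 = $2,250
Ending inventory: 79 @ $18 + 85 @ $15 = $2,697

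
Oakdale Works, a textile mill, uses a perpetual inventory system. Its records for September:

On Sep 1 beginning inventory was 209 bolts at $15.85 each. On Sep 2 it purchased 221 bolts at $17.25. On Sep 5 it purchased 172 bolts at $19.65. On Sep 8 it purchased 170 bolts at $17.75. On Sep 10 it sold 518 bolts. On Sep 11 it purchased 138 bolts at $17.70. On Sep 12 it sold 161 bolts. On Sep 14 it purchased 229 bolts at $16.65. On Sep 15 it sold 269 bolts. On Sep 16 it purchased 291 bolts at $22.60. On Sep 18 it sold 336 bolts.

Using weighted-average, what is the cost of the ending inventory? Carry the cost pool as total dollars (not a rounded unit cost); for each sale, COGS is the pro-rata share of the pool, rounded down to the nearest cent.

Ending inventory = $2,982.41

After Sep 1: 209 on hand, pool $3,312.65 (≈ $15.8500 each)
After Sep 2: 430 on hand, pool $7,124.90 (≈ $16.5695 each)
After Sep 5: 602 on hand, pool $10,504.70 (≈ $17.4497 each)
After Sep 8: 772 on hand, pool $13,522.20 (≈ $17.5158 each)
Sep 10, sell 518: 518/772 × $13,522.20 → $9,073.18
After Sep 11: 392 on hand, pool $6,891.62 (≈ $17.5807 each)
Sep 12, sell 161: 161/392 × $6,891.62 → $2,830.48
After Sep 14: 460 on hand, pool $7,873.99 (≈ $17.1174 each)
Sep 15, sell 269: 269/460 × $7,873.99 → $4,604.57
After Sep 16: 482 on hand, pool $9,846.02 (≈ $20.4274 each)
Sep 18, sell 336: 336/482 × $9,846.02 → $6,863.61
Total COGS = $9,073.18 + $2,830.48 + $4,604.57 + $6,863.61 = $23,371.84
Ending inventory (cost pool remaining) = $2,982.41
Check: goods available $26,354.25 = COGS $23,371.84 + ending $2,982.41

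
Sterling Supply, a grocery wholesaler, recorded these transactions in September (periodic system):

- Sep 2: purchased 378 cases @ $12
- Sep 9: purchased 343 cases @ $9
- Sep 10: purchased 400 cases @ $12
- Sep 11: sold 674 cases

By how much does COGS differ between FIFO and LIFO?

$66

FIFO COGS: 378 @ $12 + 296 @ $9 = $7,200
LIFO COGS: 400 @ $12 + 274 @ $9 = $7,266
Difference = |$7,200 − $7,266| = $66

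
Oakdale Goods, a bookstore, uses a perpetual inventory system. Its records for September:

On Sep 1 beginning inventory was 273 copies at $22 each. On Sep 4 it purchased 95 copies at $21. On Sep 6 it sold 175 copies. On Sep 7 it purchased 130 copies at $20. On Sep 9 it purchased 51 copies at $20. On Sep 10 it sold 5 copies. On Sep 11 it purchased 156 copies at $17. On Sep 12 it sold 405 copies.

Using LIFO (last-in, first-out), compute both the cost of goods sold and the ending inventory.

Sep 6, 175 sold [LIFO — newest first]: 95 @ $21 + 80 @ $22 = $3,755
Sep 10, 5 sold [LIFO — newest first]: 5 @ $20 = $100
Sep 12, 405 sold [LIFO — newest first]: 156 @ $17 + 46 @ $20 + 130 @ $20 + 73 @ $22 = $7,778
Total COGS = $3,755 + $100 + $7,778 = $11,633
Ending inventory: 120 @ $22 = $2,640
Check: goods available $14,273 = COGS $11,633 + ending $2,640

COGS = $11,633; ending inventory = $2,640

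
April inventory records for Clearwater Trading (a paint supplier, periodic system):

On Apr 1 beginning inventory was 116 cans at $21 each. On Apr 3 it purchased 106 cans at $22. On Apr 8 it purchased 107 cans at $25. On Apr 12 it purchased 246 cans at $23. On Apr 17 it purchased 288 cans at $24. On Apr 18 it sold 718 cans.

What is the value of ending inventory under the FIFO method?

Apr 18, 718 sold [FIFO — oldest first]: 116 @ $21 + 106 @ $22 + 107 @ $25 + 246 @ $23 + 143 @ $24 = $16,533
Ending inventory: 145 @ $24 = $3,480

Ending inventory = $3,480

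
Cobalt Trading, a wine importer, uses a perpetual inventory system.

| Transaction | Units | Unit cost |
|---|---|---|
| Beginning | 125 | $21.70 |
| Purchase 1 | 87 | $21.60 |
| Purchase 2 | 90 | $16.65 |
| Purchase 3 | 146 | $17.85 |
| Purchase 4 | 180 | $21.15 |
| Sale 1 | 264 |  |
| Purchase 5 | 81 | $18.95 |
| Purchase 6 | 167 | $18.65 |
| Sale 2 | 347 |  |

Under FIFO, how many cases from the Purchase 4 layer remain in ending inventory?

17

Sale 1 (264) [FIFO — oldest first]: 125 @ $21.70 + 87 @ $21.60 + 52 @ $16.65 = $5,457.50
Sale 2 (347) [FIFO — oldest first]: 38 @ $16.65 + 146 @ $17.85 + 163 @ $21.15 = $6,686.25
Total COGS = $5,457.50 + $6,686.25 = $12,143.75
Ending inventory: 17 @ $21.15 + 81 @ $18.95 + 167 @ $18.65 = $5,009.05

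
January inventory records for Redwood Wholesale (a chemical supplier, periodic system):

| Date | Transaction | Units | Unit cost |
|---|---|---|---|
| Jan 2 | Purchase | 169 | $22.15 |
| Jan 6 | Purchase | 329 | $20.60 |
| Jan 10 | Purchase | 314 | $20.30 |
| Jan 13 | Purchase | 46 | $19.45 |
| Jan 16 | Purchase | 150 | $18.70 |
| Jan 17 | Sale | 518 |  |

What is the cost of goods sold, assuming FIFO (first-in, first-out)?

COGS = $10,926.75

Jan 17, 518 sold [FIFO — oldest first]: 169 @ $22.15 + 329 @ $20.60 + 20 @ $20.30 = $10,926.75
Ending inventory: 294 @ $20.30 + 46 @ $19.45 + 150 @ $18.70 = $9,667.90
Check: goods available $20,594.65 = COGS $10,926.75 + ending $9,667.90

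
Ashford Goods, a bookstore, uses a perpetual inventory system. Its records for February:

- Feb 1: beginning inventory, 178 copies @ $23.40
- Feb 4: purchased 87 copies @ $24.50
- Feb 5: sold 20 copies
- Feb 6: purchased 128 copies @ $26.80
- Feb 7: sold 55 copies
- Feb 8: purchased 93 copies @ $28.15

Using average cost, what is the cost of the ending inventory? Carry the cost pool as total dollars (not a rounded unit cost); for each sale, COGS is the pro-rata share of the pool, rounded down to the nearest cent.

Ending inventory = $10,505.62

After Feb 1: 178 on hand, pool $4,165.20 (≈ $23.4000 each)
After Feb 4: 265 on hand, pool $6,296.70 (≈ $23.7611 each)
Feb 5, sell 20: 20/265 × $6,296.70 → $475.22
After Feb 6: 373 on hand, pool $9,251.88 (≈ $24.8040 each)
Feb 7, sell 55: 55/373 × $9,251.88 → $1,364.21
After Feb 8: 411 on hand, pool $10,505.62 (≈ $25.5611 each)
Total COGS = $475.22 + $1,364.21 = $1,839.43
Ending inventory (cost pool remaining) = $10,505.62
Check: goods available $12,345.05 = COGS $1,839.43 + ending $10,505.62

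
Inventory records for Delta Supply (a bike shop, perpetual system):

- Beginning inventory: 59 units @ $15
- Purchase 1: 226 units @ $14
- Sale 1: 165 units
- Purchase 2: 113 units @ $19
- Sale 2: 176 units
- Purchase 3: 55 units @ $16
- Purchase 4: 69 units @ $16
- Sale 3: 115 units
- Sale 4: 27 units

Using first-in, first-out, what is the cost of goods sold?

Sale 1 (165) [FIFO — oldest first]: 59 @ $15 + 106 @ $14 = $2,369
Sale 2 (176) [FIFO — oldest first]: 120 @ $14 + 56 @ $19 = $2,744
Sale 3 (115) [FIFO — oldest first]: 57 @ $19 + 55 @ $16 + 3 @ $16 = $2,011
Sale 4 (27) [FIFO — oldest first]: 27 @ $16 = $432
Total COGS = $2,369 + $2,744 + $2,011 + $432 = $7,556
Ending inventory: 39 @ $16 = $624

COGS = $7,556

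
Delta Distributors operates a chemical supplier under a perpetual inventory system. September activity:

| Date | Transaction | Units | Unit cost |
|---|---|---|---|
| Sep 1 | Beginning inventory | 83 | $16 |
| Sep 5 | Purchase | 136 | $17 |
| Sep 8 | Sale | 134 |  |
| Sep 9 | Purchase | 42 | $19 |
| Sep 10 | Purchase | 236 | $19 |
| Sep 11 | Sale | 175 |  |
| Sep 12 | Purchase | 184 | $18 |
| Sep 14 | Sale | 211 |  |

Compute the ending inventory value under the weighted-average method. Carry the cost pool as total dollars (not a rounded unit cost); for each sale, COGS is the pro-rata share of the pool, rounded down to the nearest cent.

Ending inventory = $2,934.05

After Sep 1: 83 on hand, pool $1,328.00 (≈ $16.0000 each)
After Sep 5: 219 on hand, pool $3,640.00 (≈ $16.6210 each)
Sep 8, sell 134: 134/219 × $3,640.00 → $2,227.21
After Sep 9: 127 on hand, pool $2,210.79 (≈ $17.4078 each)
After Sep 10: 363 on hand, pool $6,694.79 (≈ $18.4429 each)
Sep 11, sell 175: 175/363 × $6,694.79 → $3,227.51
After Sep 12: 372 on hand, pool $6,779.28 (≈ $18.2239 each)
Sep 14, sell 211: 211/372 × $6,779.28 → $3,845.23
Total COGS = $2,227.21 + $3,227.51 + $3,845.23 = $9,299.95
Ending inventory (cost pool remaining) = $2,934.05
Check: goods available $12,234.00 = COGS $9,299.95 + ending $2,934.05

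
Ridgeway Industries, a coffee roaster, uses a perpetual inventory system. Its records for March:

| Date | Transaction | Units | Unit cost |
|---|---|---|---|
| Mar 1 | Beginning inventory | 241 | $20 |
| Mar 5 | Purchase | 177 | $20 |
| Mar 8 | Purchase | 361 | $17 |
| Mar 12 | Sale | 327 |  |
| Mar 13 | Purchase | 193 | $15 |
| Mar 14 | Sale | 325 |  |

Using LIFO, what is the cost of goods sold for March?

Mar 12, 327 sold [LIFO — newest first]: 327 @ $17 = $5,559
Mar 14, 325 sold [LIFO — newest first]: 193 @ $15 + 34 @ $17 + 98 @ $20 = $5,433
Total COGS = $5,559 + $5,433 = $10,992
Ending inventory: 241 @ $20 + 79 @ $20 = $6,400

COGS = $10,992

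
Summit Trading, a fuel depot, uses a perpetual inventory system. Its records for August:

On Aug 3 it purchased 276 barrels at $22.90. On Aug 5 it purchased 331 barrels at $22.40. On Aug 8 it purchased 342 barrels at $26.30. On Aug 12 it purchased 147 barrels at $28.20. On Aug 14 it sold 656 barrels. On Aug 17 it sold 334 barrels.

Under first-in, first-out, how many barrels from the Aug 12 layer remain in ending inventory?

106

Aug 14, 656 sold [FIFO — oldest first]: 276 @ $22.90 + 331 @ $22.40 + 49 @ $26.30 = $15,023.50
Aug 17, 334 sold [FIFO — oldest first]: 293 @ $26.30 + 41 @ $28.20 = $8,862.10
Total COGS = $15,023.50 + $8,862.10 = $23,885.60
Ending inventory: 106 @ $28.20 = $2,989.20
Check: goods available $26,874.80 = COGS $23,885.60 + ending $2,989.20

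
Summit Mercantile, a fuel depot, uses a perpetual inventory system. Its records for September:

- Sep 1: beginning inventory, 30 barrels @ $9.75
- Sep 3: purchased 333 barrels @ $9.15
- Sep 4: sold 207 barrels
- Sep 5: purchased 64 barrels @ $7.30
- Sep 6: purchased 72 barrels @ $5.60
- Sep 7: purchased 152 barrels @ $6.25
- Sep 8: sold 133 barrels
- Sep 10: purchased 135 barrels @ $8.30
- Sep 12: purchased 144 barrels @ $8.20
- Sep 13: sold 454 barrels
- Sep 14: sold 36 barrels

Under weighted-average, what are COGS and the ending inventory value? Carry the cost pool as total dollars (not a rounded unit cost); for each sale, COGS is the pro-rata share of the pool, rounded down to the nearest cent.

After Sep 1: 30 on hand, pool $292.50 (≈ $9.7500 each)
After Sep 3: 363 on hand, pool $3,339.45 (≈ $9.1996 each)
Sep 4, sell 207: 207/363 × $3,339.45 → $1,904.31
After Sep 5: 220 on hand, pool $1,902.34 (≈ $8.6470 each)
After Sep 6: 292 on hand, pool $2,305.54 (≈ $7.8957 each)
After Sep 7: 444 on hand, pool $3,255.54 (≈ $7.3323 each)
Sep 8, sell 133: 133/444 × $3,255.54 → $975.19
After Sep 10: 446 on hand, pool $3,400.85 (≈ $7.6252 each)
After Sep 12: 590 on hand, pool $4,581.65 (≈ $7.7655 each)
Sep 13, sell 454: 454/590 × $4,581.65 → $3,525.54
Sep 14, sell 36: 36/136 × $1,056.11 → $279.55
Total COGS = $1,904.31 + $975.19 + $3,525.54 + $279.55 = $6,684.59
Ending inventory (cost pool remaining) = $776.56
Check: goods available $7,461.15 = COGS $6,684.59 + ending $776.56

COGS = $6,684.59; ending inventory = $776.56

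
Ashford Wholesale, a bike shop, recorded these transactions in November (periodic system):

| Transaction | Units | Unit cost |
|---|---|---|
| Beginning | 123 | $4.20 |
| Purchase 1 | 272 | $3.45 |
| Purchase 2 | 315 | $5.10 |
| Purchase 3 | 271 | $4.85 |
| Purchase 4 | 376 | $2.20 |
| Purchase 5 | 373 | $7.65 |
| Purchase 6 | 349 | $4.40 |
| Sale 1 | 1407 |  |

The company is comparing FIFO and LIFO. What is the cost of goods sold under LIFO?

COGS = $6,724.40

FIFO COGS: 123 @ $4.20 + 272 @ $3.45 + 315 @ $5.10 + 271 @ $4.85 + 376 @ $2.20 + 50 @ $7.65 = $5,585.55
LIFO COGS: 349 @ $4.40 + 373 @ $7.65 + 376 @ $2.20 + 271 @ $4.85 + 38 @ $5.10 = $6,724.40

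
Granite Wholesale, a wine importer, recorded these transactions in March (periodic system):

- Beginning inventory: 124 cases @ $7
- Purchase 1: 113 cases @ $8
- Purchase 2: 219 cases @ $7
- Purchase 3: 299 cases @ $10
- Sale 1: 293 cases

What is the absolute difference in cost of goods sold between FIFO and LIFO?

$766

FIFO COGS: 124 @ $7 + 113 @ $8 + 56 @ $7 = $2,164
LIFO COGS: 293 @ $10 = $2,930
Difference = |$2,164 − $2,930| = $766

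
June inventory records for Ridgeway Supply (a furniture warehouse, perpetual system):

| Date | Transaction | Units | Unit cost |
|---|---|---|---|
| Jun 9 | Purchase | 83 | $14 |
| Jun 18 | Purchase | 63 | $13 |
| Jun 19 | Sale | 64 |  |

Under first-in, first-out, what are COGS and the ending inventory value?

COGS = $896; ending inventory = $1,085

Jun 19, 64 sold [FIFO — oldest first]: 64 @ $14 = $896
Ending inventory: 19 @ $14 + 63 @ $13 = $1,085
Check: goods available $1,981 = COGS $896 + ending $1,085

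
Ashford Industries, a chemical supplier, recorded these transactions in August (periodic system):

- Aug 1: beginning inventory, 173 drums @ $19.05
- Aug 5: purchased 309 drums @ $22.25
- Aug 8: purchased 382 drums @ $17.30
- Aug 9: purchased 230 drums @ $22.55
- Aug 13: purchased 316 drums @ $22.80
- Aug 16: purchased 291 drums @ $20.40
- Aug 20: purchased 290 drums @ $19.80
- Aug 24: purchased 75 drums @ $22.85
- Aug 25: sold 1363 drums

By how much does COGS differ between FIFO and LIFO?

FIFO COGS: 173 @ $19.05 + 309 @ $22.25 + 382 @ $17.30 + 230 @ $22.55 + 269 @ $22.80 = $28,099.20
LIFO COGS: 75 @ $22.85 + 290 @ $19.80 + 291 @ $20.40 + 316 @ $22.80 + 230 @ $22.55 + 161 @ $17.30 = $28,568.75
Difference = |$28,099.20 − $28,568.75| = $469.55

$469.55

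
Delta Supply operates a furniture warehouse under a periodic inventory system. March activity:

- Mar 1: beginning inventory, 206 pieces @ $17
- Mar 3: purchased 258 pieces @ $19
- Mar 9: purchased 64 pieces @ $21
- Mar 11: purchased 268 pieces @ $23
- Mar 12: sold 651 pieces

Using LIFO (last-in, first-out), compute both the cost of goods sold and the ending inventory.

Mar 12, 651 sold [LIFO — newest first]: 268 @ $23 + 64 @ $21 + 258 @ $19 + 61 @ $17 = $13,447
Ending inventory: 145 @ $17 = $2,465

COGS = $13,447; ending inventory = $2,465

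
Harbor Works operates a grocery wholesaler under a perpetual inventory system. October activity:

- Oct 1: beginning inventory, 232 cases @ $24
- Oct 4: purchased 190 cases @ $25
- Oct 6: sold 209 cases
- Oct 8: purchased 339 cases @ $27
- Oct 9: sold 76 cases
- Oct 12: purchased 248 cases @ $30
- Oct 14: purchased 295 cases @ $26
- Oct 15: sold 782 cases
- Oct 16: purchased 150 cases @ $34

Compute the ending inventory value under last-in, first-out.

Ending inventory = $10,860

Oct 6, 209 sold [LIFO — newest first]: 190 @ $25 + 19 @ $24 = $5,206
Oct 9, 76 sold [LIFO — newest first]: 76 @ $27 = $2,052
Oct 15, 782 sold [LIFO — newest first]: 295 @ $26 + 248 @ $30 + 239 @ $27 = $21,563
Total COGS = $5,206 + $2,052 + $21,563 = $28,821
Ending inventory: 213 @ $24 + 24 @ $27 + 150 @ $34 = $10,860
Check: goods available $39,681 = COGS $28,821 + ending $10,860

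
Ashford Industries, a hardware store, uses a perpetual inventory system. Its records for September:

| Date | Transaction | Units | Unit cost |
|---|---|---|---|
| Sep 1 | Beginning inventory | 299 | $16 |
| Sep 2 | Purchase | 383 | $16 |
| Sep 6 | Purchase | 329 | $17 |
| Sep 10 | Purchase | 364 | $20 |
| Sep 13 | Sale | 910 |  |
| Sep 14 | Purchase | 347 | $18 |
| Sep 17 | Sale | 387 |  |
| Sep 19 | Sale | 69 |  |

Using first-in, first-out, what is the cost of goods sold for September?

Sep 13, 910 sold [FIFO — oldest first]: 299 @ $16 + 383 @ $16 + 228 @ $17 = $14,788
Sep 17, 387 sold [FIFO — oldest first]: 101 @ $17 + 286 @ $20 = $7,437
Sep 19, 69 sold [FIFO — oldest first]: 69 @ $20 = $1,380
Total COGS = $14,788 + $7,437 + $1,380 = $23,605
Ending inventory: 9 @ $20 + 347 @ $18 = $6,426

COGS = $23,605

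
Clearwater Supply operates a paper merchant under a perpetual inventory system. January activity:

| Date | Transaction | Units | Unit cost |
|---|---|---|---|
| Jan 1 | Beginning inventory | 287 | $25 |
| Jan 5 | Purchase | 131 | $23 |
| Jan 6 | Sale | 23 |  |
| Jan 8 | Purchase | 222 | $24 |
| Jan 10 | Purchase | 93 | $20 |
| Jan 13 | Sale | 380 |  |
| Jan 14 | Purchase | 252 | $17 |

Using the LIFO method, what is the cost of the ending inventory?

Jan 6, 23 sold [LIFO — newest first]: 23 @ $23 = $529
Jan 13, 380 sold [LIFO — newest first]: 93 @ $20 + 222 @ $24 + 65 @ $23 = $8,683
Total COGS = $529 + $8,683 = $9,212
Ending inventory: 287 @ $25 + 43 @ $23 + 252 @ $17 = $12,448

Ending inventory = $12,448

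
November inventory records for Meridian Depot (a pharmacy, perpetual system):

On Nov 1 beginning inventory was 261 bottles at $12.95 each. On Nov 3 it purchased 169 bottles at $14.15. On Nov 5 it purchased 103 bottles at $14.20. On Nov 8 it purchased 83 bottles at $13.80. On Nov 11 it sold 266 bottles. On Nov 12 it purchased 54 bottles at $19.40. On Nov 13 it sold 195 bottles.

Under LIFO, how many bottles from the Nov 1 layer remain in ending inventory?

Nov 11, 266 sold [LIFO — newest first]: 83 @ $13.80 + 103 @ $14.20 + 80 @ $14.15 = $3,740.00
Nov 13, 195 sold [LIFO — newest first]: 54 @ $19.40 + 89 @ $14.15 + 52 @ $12.95 = $2,980.35
Total COGS = $3,740.00 + $2,980.35 = $6,720.35
Ending inventory: 209 @ $12.95 = $2,706.55
Check: goods available $9,426.90 = COGS $6,720.35 + ending $2,706.55

209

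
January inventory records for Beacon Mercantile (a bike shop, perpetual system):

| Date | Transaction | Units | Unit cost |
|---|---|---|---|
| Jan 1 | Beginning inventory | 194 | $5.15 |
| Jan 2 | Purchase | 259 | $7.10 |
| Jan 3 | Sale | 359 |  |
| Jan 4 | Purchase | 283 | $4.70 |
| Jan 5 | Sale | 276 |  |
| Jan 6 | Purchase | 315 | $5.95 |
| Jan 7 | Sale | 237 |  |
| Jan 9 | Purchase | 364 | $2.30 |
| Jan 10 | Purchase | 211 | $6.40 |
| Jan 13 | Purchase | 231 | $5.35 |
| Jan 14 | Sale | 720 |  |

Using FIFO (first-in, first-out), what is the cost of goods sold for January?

Jan 3, 359 sold [FIFO — oldest first]: 194 @ $5.15 + 165 @ $7.10 = $2,170.60
Jan 5, 276 sold [FIFO — oldest first]: 94 @ $7.10 + 182 @ $4.70 = $1,522.80
Jan 7, 237 sold [FIFO — oldest first]: 101 @ $4.70 + 136 @ $5.95 = $1,283.90
Jan 14, 720 sold [FIFO — oldest first]: 179 @ $5.95 + 364 @ $2.30 + 177 @ $6.40 = $3,035.05
Total COGS = $2,170.60 + $1,522.80 + $1,283.90 + $3,035.05 = $8,012.35
Ending inventory: 34 @ $6.40 + 231 @ $5.35 = $1,453.45

COGS = $8,012.35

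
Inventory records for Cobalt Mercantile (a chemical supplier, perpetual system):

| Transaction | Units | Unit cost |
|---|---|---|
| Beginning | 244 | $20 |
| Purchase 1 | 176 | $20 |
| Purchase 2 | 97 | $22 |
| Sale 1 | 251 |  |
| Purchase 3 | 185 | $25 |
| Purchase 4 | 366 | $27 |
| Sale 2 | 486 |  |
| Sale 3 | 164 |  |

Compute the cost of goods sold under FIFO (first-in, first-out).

Sale 1 (251) [FIFO — oldest first]: 244 @ $20 + 7 @ $20 = $5,020
Sale 2 (486) [FIFO — oldest first]: 169 @ $20 + 97 @ $22 + 185 @ $25 + 35 @ $27 = $11,084
Sale 3 (164) [FIFO — oldest first]: 164 @ $27 = $4,428
Total COGS = $5,020 + $11,084 + $4,428 = $20,532
Ending inventory: 167 @ $27 = $4,509

COGS = $20,532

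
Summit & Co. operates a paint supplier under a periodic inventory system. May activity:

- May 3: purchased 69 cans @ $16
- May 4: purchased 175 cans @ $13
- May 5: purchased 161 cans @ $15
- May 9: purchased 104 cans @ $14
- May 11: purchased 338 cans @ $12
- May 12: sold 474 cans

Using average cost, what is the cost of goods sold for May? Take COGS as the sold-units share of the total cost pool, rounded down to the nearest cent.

COGS = $6,327.08

May 12, sell 474: 474/847 × $11,306.00 → $6,327.08
Ending inventory (cost pool remaining) = $4,978.92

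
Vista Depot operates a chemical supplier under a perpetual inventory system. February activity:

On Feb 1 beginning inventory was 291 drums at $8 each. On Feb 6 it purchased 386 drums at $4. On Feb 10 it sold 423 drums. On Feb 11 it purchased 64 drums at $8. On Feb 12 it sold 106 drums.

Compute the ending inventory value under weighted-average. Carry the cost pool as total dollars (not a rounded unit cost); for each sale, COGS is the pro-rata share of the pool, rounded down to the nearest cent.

After Feb 1: 291 on hand, pool $2,328.00 (≈ $8.0000 each)
After Feb 6: 677 on hand, pool $3,872.00 (≈ $5.7194 each)
Feb 10, sell 423: 423/677 × $3,872.00 → $2,419.28
After Feb 11: 318 on hand, pool $1,964.72 (≈ $6.1784 each)
Feb 12, sell 106: 106/318 × $1,964.72 → $654.90
Total COGS = $2,419.28 + $654.90 = $3,074.18
Ending inventory (cost pool remaining) = $1,309.82

Ending inventory = $1,309.82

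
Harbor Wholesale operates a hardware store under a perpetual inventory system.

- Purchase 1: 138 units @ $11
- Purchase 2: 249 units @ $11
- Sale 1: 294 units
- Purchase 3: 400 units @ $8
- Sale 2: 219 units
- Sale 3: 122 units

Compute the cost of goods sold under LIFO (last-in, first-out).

Sale 1 (294) [LIFO — newest first]: 249 @ $11 + 45 @ $11 = $3,234
Sale 2 (219) [LIFO — newest first]: 219 @ $8 = $1,752
Sale 3 (122) [LIFO — newest first]: 122 @ $8 = $976
Total COGS = $3,234 + $1,752 + $976 = $5,962
Ending inventory: 93 @ $11 + 59 @ $8 = $1,495
Check: goods available $7,457 = COGS $5,962 + ending $1,495

COGS = $5,962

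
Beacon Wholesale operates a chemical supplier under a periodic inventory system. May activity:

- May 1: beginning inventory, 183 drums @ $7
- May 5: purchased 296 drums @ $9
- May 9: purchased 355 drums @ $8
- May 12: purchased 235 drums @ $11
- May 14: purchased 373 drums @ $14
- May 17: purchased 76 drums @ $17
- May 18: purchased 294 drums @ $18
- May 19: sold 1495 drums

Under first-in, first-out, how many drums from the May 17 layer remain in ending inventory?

23

May 19, 1495 sold [FIFO — oldest first]: 183 @ $7 + 296 @ $9 + 355 @ $8 + 235 @ $11 + 373 @ $14 + 53 @ $17 = $15,493
Ending inventory: 23 @ $17 + 294 @ $18 = $5,683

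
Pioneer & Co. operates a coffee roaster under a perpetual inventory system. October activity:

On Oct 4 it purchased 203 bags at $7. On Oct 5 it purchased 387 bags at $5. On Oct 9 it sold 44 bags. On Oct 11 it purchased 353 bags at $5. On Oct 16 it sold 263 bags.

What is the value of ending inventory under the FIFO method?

Ending inventory = $3,180

Oct 9, 44 sold [FIFO — oldest first]: 44 @ $7 = $308
Oct 16, 263 sold [FIFO — oldest first]: 159 @ $7 + 104 @ $5 = $1,633
Total COGS = $308 + $1,633 = $1,941
Ending inventory: 283 @ $5 + 353 @ $5 = $3,180
Check: goods available $5,121 = COGS $1,941 + ending $3,180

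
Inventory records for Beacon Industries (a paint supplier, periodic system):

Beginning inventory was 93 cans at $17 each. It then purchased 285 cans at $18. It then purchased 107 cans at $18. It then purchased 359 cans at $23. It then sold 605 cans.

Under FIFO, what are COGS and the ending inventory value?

COGS = $11,397; ending inventory = $5,497

Sale 1 (605) [FIFO — oldest first]: 93 @ $17 + 285 @ $18 + 107 @ $18 + 120 @ $23 = $11,397
Ending inventory: 239 @ $23 = $5,497
Check: goods available $16,894 = COGS $11,397 + ending $5,497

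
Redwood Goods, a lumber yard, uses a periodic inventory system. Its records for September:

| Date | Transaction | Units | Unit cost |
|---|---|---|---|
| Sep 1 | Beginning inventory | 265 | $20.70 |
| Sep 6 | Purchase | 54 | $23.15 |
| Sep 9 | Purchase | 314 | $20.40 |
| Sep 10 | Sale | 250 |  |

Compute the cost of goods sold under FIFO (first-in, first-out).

Sep 10, 250 sold [FIFO — oldest first]: 250 @ $20.70 = $5,175.00
Ending inventory: 15 @ $20.70 + 54 @ $23.15 + 314 @ $20.40 = $7,966.20
Check: goods available $13,141.20 = COGS $5,175.00 + ending $7,966.20

COGS = $5,175.00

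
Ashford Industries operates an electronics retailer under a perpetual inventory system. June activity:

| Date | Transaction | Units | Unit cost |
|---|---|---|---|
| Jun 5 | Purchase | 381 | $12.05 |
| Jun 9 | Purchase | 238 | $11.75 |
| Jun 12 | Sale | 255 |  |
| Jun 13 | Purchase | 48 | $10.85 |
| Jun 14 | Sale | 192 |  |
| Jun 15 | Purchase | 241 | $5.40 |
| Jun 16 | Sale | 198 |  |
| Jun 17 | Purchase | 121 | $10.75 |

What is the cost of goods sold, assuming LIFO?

COGS = $6,326.55

Jun 12, 255 sold [LIFO — newest first]: 238 @ $11.75 + 17 @ $12.05 = $3,001.35
Jun 14, 192 sold [LIFO — newest first]: 48 @ $10.85 + 144 @ $12.05 = $2,256.00
Jun 16, 198 sold [LIFO — newest first]: 198 @ $5.40 = $1,069.20
Total COGS = $3,001.35 + $2,256.00 + $1,069.20 = $6,326.55
Ending inventory: 220 @ $12.05 + 43 @ $5.40 + 121 @ $10.75 = $4,183.95
Check: goods available $10,510.50 = COGS $6,326.55 + ending $4,183.95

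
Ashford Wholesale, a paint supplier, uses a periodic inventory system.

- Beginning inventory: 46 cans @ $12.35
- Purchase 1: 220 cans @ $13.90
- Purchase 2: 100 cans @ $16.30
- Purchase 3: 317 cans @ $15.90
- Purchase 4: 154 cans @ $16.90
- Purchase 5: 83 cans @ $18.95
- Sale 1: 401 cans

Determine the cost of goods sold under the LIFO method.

Sale 1 (401) [LIFO — newest first]: 83 @ $18.95 + 154 @ $16.90 + 164 @ $15.90 = $6,783.05
Ending inventory: 46 @ $12.35 + 220 @ $13.90 + 100 @ $16.30 + 153 @ $15.90 = $7,688.80
Check: goods available $14,471.85 = COGS $6,783.05 + ending $7,688.80

COGS = $6,783.05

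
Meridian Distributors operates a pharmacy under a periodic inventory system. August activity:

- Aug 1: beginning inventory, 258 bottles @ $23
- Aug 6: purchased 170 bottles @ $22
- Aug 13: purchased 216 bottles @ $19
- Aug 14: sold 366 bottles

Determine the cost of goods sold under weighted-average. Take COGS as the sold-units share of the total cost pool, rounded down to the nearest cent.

COGS = $7,830.35

Aug 14, sell 366: 366/644 × $13,778.00 → $7,830.35
Ending inventory (cost pool remaining) = $5,947.65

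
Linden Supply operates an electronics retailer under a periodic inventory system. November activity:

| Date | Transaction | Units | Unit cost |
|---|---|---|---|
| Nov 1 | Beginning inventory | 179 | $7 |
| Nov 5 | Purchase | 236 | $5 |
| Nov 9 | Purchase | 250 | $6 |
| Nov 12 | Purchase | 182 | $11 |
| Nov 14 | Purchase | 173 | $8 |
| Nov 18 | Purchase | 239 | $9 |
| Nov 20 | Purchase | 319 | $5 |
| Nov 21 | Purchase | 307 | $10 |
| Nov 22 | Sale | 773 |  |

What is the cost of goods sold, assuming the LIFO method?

COGS = $5,988

Nov 22, 773 sold [LIFO — newest first]: 307 @ $10 + 319 @ $5 + 147 @ $9 = $5,988
Ending inventory: 179 @ $7 + 236 @ $5 + 250 @ $6 + 182 @ $11 + 173 @ $8 + 92 @ $9 = $8,147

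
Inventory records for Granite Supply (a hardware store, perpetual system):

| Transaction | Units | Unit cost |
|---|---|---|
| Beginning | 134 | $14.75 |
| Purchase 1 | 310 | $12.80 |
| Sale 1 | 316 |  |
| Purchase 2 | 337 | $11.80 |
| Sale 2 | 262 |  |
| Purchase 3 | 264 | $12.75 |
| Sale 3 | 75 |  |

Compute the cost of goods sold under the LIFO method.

COGS = $8,104.35

Sale 1 (316) [LIFO — newest first]: 310 @ $12.80 + 6 @ $14.75 = $4,056.50
Sale 2 (262) [LIFO — newest first]: 262 @ $11.80 = $3,091.60
Sale 3 (75) [LIFO — newest first]: 75 @ $12.75 = $956.25
Total COGS = $4,056.50 + $3,091.60 + $956.25 = $8,104.35
Ending inventory: 128 @ $14.75 + 75 @ $11.80 + 189 @ $12.75 = $5,182.75
Check: goods available $13,287.10 = COGS $8,104.35 + ending $5,182.75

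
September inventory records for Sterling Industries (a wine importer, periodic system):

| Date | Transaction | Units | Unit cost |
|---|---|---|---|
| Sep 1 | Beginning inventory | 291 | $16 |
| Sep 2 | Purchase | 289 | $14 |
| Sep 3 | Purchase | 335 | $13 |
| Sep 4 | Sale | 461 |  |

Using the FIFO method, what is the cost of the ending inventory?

Ending inventory = $6,021

Sep 4, 461 sold [FIFO — oldest first]: 291 @ $16 + 170 @ $14 = $7,036
Ending inventory: 119 @ $14 + 335 @ $13 = $6,021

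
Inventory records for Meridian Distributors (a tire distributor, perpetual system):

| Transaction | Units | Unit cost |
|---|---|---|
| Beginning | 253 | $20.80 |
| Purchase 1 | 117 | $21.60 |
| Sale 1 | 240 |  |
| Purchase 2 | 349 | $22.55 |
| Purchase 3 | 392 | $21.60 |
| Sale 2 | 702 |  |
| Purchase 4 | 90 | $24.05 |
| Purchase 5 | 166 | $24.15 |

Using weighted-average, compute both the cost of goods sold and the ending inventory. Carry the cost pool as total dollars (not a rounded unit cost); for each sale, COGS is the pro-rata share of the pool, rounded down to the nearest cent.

COGS = $20,425.81; ending inventory = $9,874.34

After Beginning: 253 on hand, pool $5,262.40 (≈ $20.8000 each)
After Purchase 1: 370 on hand, pool $7,789.60 (≈ $21.0530 each)
Sale 1, sell 240: 240/370 × $7,789.60 → $5,052.71
After Purchase 2: 479 on hand, pool $10,606.84 (≈ $22.1437 each)
After Purchase 3: 871 on hand, pool $19,074.04 (≈ $21.8990 each)
Sale 2, sell 702: 702/871 × $19,074.04 → $15,373.10
After Purchase 4: 259 on hand, pool $5,865.44 (≈ $22.6465 each)
After Purchase 5: 425 on hand, pool $9,874.34 (≈ $23.2337 each)
Total COGS = $5,052.71 + $15,373.10 = $20,425.81
Ending inventory (cost pool remaining) = $9,874.34
Check: goods available $30,300.15 = COGS $20,425.81 + ending $9,874.34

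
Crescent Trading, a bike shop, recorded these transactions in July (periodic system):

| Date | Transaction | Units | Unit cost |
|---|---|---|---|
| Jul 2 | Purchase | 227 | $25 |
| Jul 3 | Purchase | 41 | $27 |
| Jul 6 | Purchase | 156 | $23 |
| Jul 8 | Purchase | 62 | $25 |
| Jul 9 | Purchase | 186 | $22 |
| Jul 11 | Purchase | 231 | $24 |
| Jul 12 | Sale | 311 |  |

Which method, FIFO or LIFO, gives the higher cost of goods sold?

FIFO COGS: 227 @ $25 + 41 @ $27 + 43 @ $23 = $7,771
LIFO COGS: 231 @ $24 + 80 @ $22 = $7,304

FIFO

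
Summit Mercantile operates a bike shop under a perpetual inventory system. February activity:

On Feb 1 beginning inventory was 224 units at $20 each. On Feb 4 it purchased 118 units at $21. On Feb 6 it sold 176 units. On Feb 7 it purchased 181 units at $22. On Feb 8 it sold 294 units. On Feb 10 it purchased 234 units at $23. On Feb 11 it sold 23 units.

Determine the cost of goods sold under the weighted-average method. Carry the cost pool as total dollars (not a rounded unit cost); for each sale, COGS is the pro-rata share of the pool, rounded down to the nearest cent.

After Feb 1: 224 on hand, pool $4,480.00 (≈ $20.0000 each)
After Feb 4: 342 on hand, pool $6,958.00 (≈ $20.3450 each)
Feb 6, sell 176: 176/342 × $6,958.00 → $3,580.72
After Feb 7: 347 on hand, pool $7,359.28 (≈ $21.2083 each)
Feb 8, sell 294: 294/347 × $7,359.28 → $6,235.24
After Feb 10: 287 on hand, pool $6,506.04 (≈ $22.6691 each)
Feb 11, sell 23: 23/287 × $6,506.04 → $521.38
Total COGS = $3,580.72 + $6,235.24 + $521.38 = $10,337.34
Ending inventory (cost pool remaining) = $5,984.66

COGS = $10,337.34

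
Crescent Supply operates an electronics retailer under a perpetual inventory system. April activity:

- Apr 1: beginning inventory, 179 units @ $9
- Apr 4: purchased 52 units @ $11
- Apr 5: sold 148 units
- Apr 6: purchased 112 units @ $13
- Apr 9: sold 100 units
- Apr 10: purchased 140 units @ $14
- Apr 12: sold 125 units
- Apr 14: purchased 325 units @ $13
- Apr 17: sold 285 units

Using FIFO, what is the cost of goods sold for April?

Apr 5, 148 sold [FIFO — oldest first]: 148 @ $9 = $1,332
Apr 9, 100 sold [FIFO — oldest first]: 31 @ $9 + 52 @ $11 + 17 @ $13 = $1,072
Apr 12, 125 sold [FIFO — oldest first]: 95 @ $13 + 30 @ $14 = $1,655
Apr 17, 285 sold [FIFO — oldest first]: 110 @ $14 + 175 @ $13 = $3,815
Total COGS = $1,332 + $1,072 + $1,655 + $3,815 = $7,874
Ending inventory: 150 @ $13 = $1,950
Check: goods available $9,824 = COGS $7,874 + ending $1,950

COGS = $7,874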